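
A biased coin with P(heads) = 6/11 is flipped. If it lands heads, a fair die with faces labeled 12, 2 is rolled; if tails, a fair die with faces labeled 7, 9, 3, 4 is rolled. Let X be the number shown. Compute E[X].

E[X | heads] = (12+2)/2 = 7.
E[X | tails] = (7+9+3+4)/4 = 23/4.
E[X] = (6/11)·(7) + (5/11)·(23/4) = 283/44.

283/44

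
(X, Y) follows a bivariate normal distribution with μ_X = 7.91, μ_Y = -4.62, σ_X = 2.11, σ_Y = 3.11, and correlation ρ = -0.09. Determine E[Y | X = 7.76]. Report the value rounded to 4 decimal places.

-4.6001

The regression of Y on X has slope ρ·σ_Y/σ_X and passes through (μ_X, μ_Y).
E[Y | X=7.76] = -4.62 + (-0.09)·(3.11/2.11)·(7.76 − (7.91)) = -4.62 + (-0.13265)·(-0.15) = -4.6001.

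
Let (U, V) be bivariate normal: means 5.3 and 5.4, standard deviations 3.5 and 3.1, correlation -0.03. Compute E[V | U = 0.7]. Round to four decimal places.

The regression of V on U has slope ρ·σ_V/σ_U and passes through (μ_U, μ_V).
E[V | U=0.7] = 5.4 + (-0.03)·(3.1/3.5)·(0.7 − (5.3)) = 5.4 + (-0.026571)·(-4.6) = 5.5222.

5.5222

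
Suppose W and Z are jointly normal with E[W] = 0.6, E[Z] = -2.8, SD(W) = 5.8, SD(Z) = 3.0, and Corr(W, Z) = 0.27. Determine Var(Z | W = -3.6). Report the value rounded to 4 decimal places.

8.3439

The conditional variance in a bivariate normal is σ_Z²(1 − ρ²), independent of x.
Var(Z | W=-3.6) = (3.0)²·(1 − (0.27)²) = 9·0.9271 = 8.3439.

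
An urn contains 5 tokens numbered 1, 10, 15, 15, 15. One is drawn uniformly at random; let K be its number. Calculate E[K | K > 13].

15

P(K > 13) = 3/5.
Σ over the event: 15·3/5 = 9.
E[K | K > 13] = (9) / (3/5) = 15.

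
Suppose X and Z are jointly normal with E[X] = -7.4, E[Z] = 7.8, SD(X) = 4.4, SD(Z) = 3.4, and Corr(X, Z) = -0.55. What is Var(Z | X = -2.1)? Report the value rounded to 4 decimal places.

8.0631

The conditional variance in a bivariate normal is σ_Z²(1 − ρ²), independent of x.
Var(Z | X=-2.1) = (3.4)²·(1 − (-0.55)²) = 11.56·0.6975 = 8.0631.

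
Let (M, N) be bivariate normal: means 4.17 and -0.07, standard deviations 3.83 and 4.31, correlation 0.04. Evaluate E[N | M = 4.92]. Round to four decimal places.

-0.0362

E[N | M=x] = μ_N + ρ(σ_N/σ_M)(x − μ_M) for jointly normal variables.
E[N | M=4.92] = -0.07 + (0.04)·(4.31/3.83)·(4.92 − (4.17)) = -0.07 + (0.045013)·(0.75) = -0.0362.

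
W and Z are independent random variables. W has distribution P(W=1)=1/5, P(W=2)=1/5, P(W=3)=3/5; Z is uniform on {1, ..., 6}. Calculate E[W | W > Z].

P(W > Z) = 7/30.
Summing W·P(x,y) over outcomes with W > Z gives 2/3.
E[W | W > Z] = (2/3) / (7/30) = 20/7.

20/7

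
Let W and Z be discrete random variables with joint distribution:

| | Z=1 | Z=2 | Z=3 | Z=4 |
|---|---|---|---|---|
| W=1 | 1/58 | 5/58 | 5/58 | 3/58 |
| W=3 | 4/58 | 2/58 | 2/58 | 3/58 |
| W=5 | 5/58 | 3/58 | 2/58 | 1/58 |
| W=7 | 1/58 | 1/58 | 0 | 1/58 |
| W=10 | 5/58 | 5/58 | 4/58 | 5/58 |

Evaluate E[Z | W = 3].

P(W = 3) = 11/58.
Σ Z·P over the event = 1·(4/58) + 2·(2/58) + 3·(2/58) + 4·(3/58) = 13/29.
E[Z | W = 3] = (13/29) / (11/58) = 26/11.

26/11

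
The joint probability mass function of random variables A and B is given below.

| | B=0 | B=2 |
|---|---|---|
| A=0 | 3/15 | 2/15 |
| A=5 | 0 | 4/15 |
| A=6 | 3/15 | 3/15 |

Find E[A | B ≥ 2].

P(B ≥ 2) = 3/5.
Σ A·P over the event = 0·(2/15) + 5·(4/15) + 6·(3/15) = 38/15.
E[A | B ≥ 2] = (38/15) / (3/5) = 38/9.

38/9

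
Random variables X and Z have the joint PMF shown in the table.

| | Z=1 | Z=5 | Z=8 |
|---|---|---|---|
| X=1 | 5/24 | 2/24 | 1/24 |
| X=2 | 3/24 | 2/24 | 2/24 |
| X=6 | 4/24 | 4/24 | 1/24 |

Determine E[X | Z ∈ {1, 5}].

13/4

P(Z ∈ {1, 5}) = 5/6.
Σ X·P over the event = 1·(5/24) + 1·(2/24) + 2·(3/24) + 2·(2/24) + 6·(4/24) + 6·(4/24) = 65/24.
E[X | Z ∈ {1, 5}] = (65/24) / (5/6) = 13/4.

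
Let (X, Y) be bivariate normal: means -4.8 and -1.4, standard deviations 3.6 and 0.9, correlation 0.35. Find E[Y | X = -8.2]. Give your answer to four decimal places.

-1.6975

The regression of Y on X has slope ρ·σ_Y/σ_X and passes through (μ_X, μ_Y).
E[Y | X=-8.2] = -1.4 + (0.35)·(0.9/3.6)·(-8.2 − (-4.8)) = -1.4 + (0.0875)·(-3.4) = -1.6975.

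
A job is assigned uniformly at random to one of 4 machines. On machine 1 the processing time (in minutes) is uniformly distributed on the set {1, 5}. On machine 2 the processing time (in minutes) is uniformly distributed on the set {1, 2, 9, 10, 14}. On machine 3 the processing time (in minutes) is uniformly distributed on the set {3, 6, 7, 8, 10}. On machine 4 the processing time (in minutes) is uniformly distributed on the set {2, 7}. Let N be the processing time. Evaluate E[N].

43/8

E[N | machine 1] = (1+5)/2 = 3.
E[N | machine 2] = (1+2+9+10+14)/5 = 36/5.
E[N | machine 3] = (3+6+7+8+10)/5 = 34/5.
E[N | machine 4] = (2+7)/2 = 9/2.
By the law of total expectation,
E[N] = (1/4)·(3) + (1/4)·(36/5) + (1/4)·(34/5) + (1/4)·(9/2) = 43/8.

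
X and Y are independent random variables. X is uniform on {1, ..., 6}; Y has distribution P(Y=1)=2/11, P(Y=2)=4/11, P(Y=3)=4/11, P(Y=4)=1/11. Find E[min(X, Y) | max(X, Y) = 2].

P(max(X, Y) = 2) = 5/33.
Summing min(X,Y)·P(x,y) over outcomes with max(X, Y) = 2 gives 7/33.
E[min(X, Y) | max(X, Y) = 2] = (7/33) / (5/33) = 7/5.

7/5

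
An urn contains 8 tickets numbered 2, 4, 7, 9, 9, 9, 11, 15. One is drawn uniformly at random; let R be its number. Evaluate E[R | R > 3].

P(R > 3) = 7/8.
Σ over the event: 4·1/8 + 7·1/8 + 9·3/8 + 11·1/8 + 15·1/8 = 8.
E[R | R > 3] = (8) / (7/8) = 64/7.

64/7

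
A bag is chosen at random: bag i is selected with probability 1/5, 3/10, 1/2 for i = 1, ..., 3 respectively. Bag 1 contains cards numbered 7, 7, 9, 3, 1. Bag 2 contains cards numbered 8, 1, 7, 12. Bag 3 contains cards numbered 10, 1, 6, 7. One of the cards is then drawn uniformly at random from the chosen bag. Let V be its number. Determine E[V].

309/50

E[V | bag 1] = (7+7+9+3+1)/5 = 27/5.
E[V | bag 2] = (8+1+7+12)/4 = 7.
E[V | bag 3] = (10+1+6+7)/4 = 6.
By the law of total expectation,
E[V] = (1/5)·(27/5) + (3/10)·(7) + (1/2)·(6) = 309/50.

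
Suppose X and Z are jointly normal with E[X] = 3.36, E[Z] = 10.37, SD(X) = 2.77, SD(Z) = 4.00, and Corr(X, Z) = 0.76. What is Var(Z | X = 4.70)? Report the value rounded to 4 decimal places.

Var(Z | X=x) = (1 − ρ²)·σ_Z².
Var(Z | X=4.70) = (4.00)²·(1 − (0.76)²) = 16·0.4224 = 6.7584.

6.7584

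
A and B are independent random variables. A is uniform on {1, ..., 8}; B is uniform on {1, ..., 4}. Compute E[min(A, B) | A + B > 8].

P(A + B > 8) = 5/16.
Summing min(A,B)·P(x,y) over outcomes with A + B > 8 gives 15/16.
E[min(A, B) | A + B > 8] = (15/16) / (5/16) = 3.

3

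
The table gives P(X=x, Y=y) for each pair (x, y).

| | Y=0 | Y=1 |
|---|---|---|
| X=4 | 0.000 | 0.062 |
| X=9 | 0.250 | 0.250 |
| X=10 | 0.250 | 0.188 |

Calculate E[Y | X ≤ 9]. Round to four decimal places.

P(X ≤ 9) = 0.562.
Σ Y·P over the event = 1·(0.062) + 0·(0.250) + 1·(0.250) = 0.312.
E[Y | X ≤ 9] = (0.312) / (0.562) = 0.5552.

0.5552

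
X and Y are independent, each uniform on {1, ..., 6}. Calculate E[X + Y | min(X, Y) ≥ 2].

8

P(min(X, Y) ≥ 2) = 25/36.
Summing (X+Y)·P(x,y) over outcomes with min(X, Y) ≥ 2 gives 50/9.
E[X + Y | min(X, Y) ≥ 2] = (50/9) / (25/36) = 8.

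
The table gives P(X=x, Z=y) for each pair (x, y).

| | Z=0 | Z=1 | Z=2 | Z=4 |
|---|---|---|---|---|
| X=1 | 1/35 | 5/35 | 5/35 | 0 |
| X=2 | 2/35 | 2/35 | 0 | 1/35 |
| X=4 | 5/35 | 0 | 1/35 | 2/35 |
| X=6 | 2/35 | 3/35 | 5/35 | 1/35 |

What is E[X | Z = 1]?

27/10

P(Z = 1) = 2/7.
Σ X·P over the event = 1·(5/35) + 2·(2/35) + 6·(3/35) = 27/35.
E[X | Z = 1] = (27/35) / (2/7) = 27/10.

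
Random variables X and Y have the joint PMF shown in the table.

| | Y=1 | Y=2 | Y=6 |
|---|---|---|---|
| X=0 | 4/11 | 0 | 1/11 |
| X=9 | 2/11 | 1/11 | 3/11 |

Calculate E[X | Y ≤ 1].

P(Y ≤ 1) = 6/11.
Σ X·P over the event = 0·(4/11) + 9·(2/11) = 18/11.
E[X | Y ≤ 1] = (18/11) / (6/11) = 3.

3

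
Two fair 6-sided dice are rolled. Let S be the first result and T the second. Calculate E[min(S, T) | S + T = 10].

Outcomes with S + T = 10: (4,6), (5,5), (6,4), each with probability 1/36.
E[min(S, T) | S + T = 10] = (4 + 5 + 4) / 3 = 13/3.

13/3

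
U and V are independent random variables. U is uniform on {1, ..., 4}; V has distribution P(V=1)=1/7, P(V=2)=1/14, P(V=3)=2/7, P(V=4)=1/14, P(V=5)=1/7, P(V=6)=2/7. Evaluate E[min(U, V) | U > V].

P(U > V) = 3/14.
Summing min(U,V)·P(x,y) over outcomes with U > V gives 11/28.
E[min(U, V) | U > V] = (11/28) / (3/14) = 11/6.

11/6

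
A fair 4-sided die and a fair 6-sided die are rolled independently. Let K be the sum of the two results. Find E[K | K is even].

P(K is even) = 1/2.
Σ over the event: 2·1/24 + 4·1/8 + 6·1/6 + 8·1/8 + 10·1/24 = 3.
E[K | K is even] = (3) / (1/2) = 6.

6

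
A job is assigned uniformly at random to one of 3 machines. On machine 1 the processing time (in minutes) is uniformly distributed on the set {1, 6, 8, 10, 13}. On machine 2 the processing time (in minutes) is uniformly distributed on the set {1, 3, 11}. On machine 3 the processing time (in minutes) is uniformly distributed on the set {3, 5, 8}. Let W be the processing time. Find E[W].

E[W | machine 1] = (1+6+8+10+13)/5 = 38/5.
E[W | machine 2] = (1+3+11)/3 = 5.
E[W | machine 3] = (3+5+8)/3 = 16/3.
E[W] = (1/3)·(38/5) + (1/3)·(5) + (1/3)·(16/3) = 269/45.

269/45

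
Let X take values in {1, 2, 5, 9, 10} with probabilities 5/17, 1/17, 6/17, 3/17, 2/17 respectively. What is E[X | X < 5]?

7/6

P(X < 5) = 6/17.
Σ over the event: 1·5/17 + 2·1/17 = 7/17.
E[X | X < 5] = (7/17) / (6/17) = 7/6.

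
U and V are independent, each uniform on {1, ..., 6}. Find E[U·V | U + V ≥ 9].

49/2

Outcomes with U + V ≥ 9: (3,6), (4,5), (4,6), (5,4), (5,5), (5,6), (6,3), (6,4), (6,5), (6,6), each with probability 1/36.
E[U·V | U + V ≥ 9] = (18 + 20 + 24 + 20 + 25 + 30 + 18 + 24 + 30 + 36) / 10 = 49/2.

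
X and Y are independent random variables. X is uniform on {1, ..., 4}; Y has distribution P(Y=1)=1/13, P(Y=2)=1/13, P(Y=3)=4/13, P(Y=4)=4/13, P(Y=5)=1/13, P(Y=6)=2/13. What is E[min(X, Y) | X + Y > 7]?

41/12

P(X + Y > 7) = 3/13.
Summing min(X,Y)·P(x,y) over outcomes with X + Y > 7 gives 41/52.
E[min(X, Y) | X + Y > 7] = (41/52) / (3/13) = 41/12.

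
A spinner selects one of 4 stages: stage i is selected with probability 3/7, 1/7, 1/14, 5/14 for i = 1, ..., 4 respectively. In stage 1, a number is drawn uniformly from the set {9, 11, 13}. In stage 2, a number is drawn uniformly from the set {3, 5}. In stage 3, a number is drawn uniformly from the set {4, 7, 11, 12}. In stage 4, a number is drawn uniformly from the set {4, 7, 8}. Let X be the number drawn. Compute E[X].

E[X | stage 1] = (9+11+13)/3 = 11.
E[X | stage 2] = (3+5)/2 = 4.
E[X | stage 3] = (4+7+11+12)/4 = 17/2.
E[X | stage 4] = (4+7+8)/3 = 19/3.
E[X] = (3/7)·(11) + (1/7)·(4) + (1/14)·(17/2) + (5/14)·(19/3) = 685/84.

685/84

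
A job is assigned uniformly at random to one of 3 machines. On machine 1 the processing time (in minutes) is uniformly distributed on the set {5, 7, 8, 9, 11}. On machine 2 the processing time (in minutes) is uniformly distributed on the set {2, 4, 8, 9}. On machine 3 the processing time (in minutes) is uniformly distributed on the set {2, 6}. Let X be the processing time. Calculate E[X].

71/12

E[X | machine 1] = (5+7+8+9+11)/5 = 8.
E[X | machine 2] = (2+4+8+9)/4 = 23/4.
E[X | machine 3] = (2+6)/2 = 4.
By the law of total expectation,
E[X] = (1/3)·(8) + (1/3)·(23/4) + (1/3)·(4) = 71/12.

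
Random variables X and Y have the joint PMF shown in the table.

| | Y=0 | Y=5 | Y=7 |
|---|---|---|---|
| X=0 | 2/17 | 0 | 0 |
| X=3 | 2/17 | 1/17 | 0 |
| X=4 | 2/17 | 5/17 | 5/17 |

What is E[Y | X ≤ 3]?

1

P(X ≤ 3) = 5/17.
Σ Y·P over the event = 0·(2/17) + 0·(2/17) + 5·(1/17) = 5/17.
E[Y | X ≤ 3] = (5/17) / (5/17) = 1.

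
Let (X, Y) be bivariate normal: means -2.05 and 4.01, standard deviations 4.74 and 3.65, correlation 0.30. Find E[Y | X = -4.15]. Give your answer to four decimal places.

For a bivariate normal, E[Y | X=x] = μ_Y + ρ·(σ_Y/σ_X)·(x − μ_X).
E[Y | X=-4.15] = 4.01 + (0.30)·(3.65/4.74)·(-4.15 − (-2.05)) = 4.01 + (0.23101)·(-2.1) = 3.5249.

3.5249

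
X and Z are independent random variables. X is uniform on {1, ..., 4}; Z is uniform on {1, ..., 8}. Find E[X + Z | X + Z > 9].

P(X + Z > 9) = 3/16.
Summing (X+Z)·P(x,y) over outcomes with X + Z > 9 gives 2.
E[X + Z | X + Z > 9] = (2) / (3/16) = 32/3.

32/3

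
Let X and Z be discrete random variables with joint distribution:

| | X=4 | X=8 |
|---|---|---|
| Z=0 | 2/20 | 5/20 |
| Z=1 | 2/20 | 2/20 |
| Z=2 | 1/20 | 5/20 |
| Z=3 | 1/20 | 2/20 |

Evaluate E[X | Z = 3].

P(Z = 3) = 3/20.
Σ X·P over the event = 4·(1/20) + 8·(2/20) = 1.
E[X | Z = 3] = (1) / (3/20) = 20/3.

20/3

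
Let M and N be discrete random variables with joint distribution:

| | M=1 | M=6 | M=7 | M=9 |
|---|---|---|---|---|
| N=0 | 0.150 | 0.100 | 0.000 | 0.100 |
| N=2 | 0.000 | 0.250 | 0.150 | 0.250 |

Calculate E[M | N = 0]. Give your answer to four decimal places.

4.7143

P(N = 0) = 0.350.
Σ M·P over the event = 1·(0.150) + 6·(0.100) + 9·(0.100) = 1.650.
E[M | N = 0] = (1.650) / (0.350) = 4.7143.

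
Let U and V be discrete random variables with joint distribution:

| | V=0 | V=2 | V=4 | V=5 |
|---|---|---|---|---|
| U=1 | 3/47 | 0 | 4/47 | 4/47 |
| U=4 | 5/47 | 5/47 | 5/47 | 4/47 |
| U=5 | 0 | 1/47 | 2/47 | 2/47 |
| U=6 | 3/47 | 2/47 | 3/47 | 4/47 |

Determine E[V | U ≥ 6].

P(U ≥ 6) = 12/47.
Σ V·P over the event = 0·(3/47) + 2·(2/47) + 4·(3/47) + 5·(4/47) = 36/47.
E[V | U ≥ 6] = (36/47) / (12/47) = 3.

3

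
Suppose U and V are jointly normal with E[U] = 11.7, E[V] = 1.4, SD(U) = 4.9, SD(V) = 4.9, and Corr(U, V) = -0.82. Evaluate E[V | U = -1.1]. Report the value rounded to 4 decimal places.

For a bivariate normal, E[V | U=x] = μ_V + ρ·(σ_V/σ_U)·(x − μ_U).
E[V | U=-1.1] = 1.4 + (-0.82)·(4.9/4.9)·(-1.1 − (11.7)) = 1.4 + (-0.82)·(-12.8) = 11.8960.

11.8960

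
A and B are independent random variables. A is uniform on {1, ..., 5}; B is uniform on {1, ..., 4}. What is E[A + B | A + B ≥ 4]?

6

P(A + B ≥ 4) = 17/20.
Summing (A+B)·P(x,y) over outcomes with A + B ≥ 4 gives 51/10.
E[A + B | A + B ≥ 4] = (51/10) / (17/20) = 6.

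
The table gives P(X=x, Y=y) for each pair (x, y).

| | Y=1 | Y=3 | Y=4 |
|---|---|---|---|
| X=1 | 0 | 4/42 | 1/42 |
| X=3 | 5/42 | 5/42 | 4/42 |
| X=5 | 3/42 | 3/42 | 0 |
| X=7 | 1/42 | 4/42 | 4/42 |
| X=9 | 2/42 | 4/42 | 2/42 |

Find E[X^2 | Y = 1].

P(Y = 1) = 11/42.
Σ X^2·P over the event = 9·(5/42) + 25·(3/42) + 49·(1/42) + 81·(2/42) = 331/42.
E[X^2 | Y = 1] = (331/42) / (11/42) = 331/11.

331/11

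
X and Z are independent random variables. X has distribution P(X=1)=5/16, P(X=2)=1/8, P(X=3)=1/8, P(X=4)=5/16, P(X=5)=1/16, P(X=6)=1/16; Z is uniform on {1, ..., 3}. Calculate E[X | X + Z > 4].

P(X + Z > 4) = 9/16.
Summing X·P(x,y) over outcomes with X + Z > 4 gives 109/48.
E[X | X + Z > 4] = (109/48) / (9/16) = 109/27.

109/27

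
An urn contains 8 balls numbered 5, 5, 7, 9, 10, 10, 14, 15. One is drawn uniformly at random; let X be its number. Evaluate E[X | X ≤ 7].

P(X ≤ 7) = 3/8.
Σ over the event: 5·1/4 + 7·1/8 = 17/8.
E[X | X ≤ 7] = (17/8) / (3/8) = 17/3.

17/3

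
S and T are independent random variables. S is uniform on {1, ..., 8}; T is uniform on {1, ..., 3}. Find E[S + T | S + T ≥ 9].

29/3

Outcomes with S + T ≥ 9: (6,3), (7,2), (7,3), (8,1), (8,2), (8,3), each with probability 1/24.
E[S + T | S + T ≥ 9] = (9 + 9 + 10 + 9 + 10 + 11) / 6 = 29/3.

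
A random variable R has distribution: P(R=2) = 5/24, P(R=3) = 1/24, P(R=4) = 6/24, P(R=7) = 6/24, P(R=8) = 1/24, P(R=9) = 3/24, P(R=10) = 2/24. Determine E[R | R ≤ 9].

P(R ≤ 9) = 11/12.
Σ over the event: 2·5/24 + 3·1/24 + 4·1/4 + 7·1/4 + 8·1/24 + 9·1/8 = 19/4.
E[R | R ≤ 9] = (19/4) / (11/12) = 57/11.

57/11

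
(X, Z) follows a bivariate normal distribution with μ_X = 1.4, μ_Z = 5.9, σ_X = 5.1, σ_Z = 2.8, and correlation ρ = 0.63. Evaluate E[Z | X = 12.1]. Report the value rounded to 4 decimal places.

The regression of Z on X has slope ρ·σ_Z/σ_X and passes through (μ_X, μ_Z).
E[Z | X=12.1] = 5.9 + (0.63)·(2.8/5.1)·(12.1 − (1.4)) = 5.9 + (0.34588)·(10.7) = 9.6009.

9.6009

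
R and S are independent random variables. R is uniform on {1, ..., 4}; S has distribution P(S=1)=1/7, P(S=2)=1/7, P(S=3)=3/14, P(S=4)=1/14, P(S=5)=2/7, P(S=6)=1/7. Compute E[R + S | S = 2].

P(S = 2) = 1/7.
Summing (R+S)·P(x,y) over outcomes with S = 2 gives 9/14.
E[R + S | S = 2] = (9/14) / (1/7) = 9/2.

9/2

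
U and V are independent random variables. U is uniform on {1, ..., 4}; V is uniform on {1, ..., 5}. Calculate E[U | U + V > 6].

Outcomes with U + V > 6: (2,5), (3,4), (3,5), (4,3), (4,4), (4,5), each with probability 1/20.
E[U | U + V > 6] = (2 + 3 + 3 + 4 + 4 + 4) / 6 = 10/3.

10/3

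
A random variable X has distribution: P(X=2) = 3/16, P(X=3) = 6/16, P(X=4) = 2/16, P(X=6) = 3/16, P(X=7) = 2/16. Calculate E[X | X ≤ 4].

32/11

P(X ≤ 4) = 11/16.
Σ over the event: 2·3/16 + 3·3/8 + 4·1/8 = 2.
E[X | X ≤ 4] = (2) / (11/16) = 32/11.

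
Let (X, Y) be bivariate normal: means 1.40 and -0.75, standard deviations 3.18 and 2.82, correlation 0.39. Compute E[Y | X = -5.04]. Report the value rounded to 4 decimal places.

The regression of Y on X has slope ρ·σ_Y/σ_X and passes through (μ_X, μ_Y).
E[Y | X=-5.04] = -0.75 + (0.39)·(2.82/3.18)·(-5.04 − (1.40)) = -0.75 + (0.34585)·(-6.44) = -2.9773.

-2.9773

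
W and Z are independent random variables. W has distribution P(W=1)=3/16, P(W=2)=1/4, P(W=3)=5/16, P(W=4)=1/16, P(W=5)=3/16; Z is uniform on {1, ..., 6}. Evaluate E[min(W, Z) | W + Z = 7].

35/16

P(W + Z = 7) = 1/6.
Summing min(W,Z)·P(x,y) over outcomes with W + Z = 7 gives 35/96.
E[min(W, Z) | W + Z = 7] = (35/96) / (1/6) = 35/16.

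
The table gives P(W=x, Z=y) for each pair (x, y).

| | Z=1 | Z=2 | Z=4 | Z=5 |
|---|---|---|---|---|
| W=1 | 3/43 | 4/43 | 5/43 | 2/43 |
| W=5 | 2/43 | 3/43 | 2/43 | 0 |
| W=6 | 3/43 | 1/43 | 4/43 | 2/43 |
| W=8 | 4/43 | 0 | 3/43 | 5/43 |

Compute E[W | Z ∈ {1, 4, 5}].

36/7

P(Z ∈ {1, 4, 5}) = 35/43.
Summing W·P(W=x,Z=y) over the conditioning event gives 180/43.
E[W | Z ∈ {1, 4, 5}] = (180/43) / (35/43) = 36/7.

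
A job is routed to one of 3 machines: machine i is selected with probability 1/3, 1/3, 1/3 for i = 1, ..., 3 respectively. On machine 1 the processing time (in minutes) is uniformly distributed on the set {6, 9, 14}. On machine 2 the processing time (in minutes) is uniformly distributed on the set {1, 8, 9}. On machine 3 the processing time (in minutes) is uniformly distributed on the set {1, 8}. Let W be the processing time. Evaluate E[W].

E[W | machine 1] = (6+9+14)/3 = 29/3.
E[W | machine 2] = (1+8+9)/3 = 6.
E[W | machine 3] = (1+8)/2 = 9/2.
By the law of total expectation,
E[W] = (1/3)·(29/3) + (1/3)·(6) + (1/3)·(9/2) = 121/18.

121/18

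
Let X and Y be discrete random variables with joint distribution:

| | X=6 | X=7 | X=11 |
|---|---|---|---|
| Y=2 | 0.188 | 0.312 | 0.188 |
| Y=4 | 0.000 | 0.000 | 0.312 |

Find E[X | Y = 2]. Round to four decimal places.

7.8198

P(Y = 2) = 0.688.
Σ X·P over the event = 6·(0.188) + 7·(0.312) + 11·(0.188) = 5.380.
E[X | Y = 2] = (5.380) / (0.688) = 7.8198.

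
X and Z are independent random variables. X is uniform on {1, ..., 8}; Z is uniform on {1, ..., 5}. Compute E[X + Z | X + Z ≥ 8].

P(X + Z ≥ 8) = 1/2.
Summing (X+Z)·P(x,y) over outcomes with X + Z ≥ 8 gives 39/8.
E[X + Z | X + Z ≥ 8] = (39/8) / (1/2) = 39/4.

39/4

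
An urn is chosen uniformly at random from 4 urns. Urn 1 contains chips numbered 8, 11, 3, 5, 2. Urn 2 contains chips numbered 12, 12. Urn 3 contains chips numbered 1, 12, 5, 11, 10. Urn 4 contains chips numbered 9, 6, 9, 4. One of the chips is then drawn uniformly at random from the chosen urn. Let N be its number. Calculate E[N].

163/20

E[N | urn 1] = (8+11+3+5+2)/5 = 29/5.
E[N | urn 2] = (12+12)/2 = 12.
E[N | urn 3] = (1+12+5+11+10)/5 = 39/5.
E[N | urn 4] = (9+6+9+4)/4 = 7.
By the law of total expectation,
E[N] = (1/4)·(29/5) + (1/4)·(12) + (1/4)·(39/5) + (1/4)·(7) = 163/20.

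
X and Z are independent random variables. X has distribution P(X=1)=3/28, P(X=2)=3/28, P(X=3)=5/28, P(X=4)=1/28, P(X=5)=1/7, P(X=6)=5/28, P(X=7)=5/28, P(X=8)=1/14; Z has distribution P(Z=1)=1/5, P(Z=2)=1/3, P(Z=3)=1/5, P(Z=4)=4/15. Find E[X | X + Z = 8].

331/56

P(X + Z = 8) = 2/15.
Summing X·P(x,y) over outcomes with X + Z = 8 gives 331/420.
E[X | X + Z = 8] = (331/420) / (2/15) = 331/56.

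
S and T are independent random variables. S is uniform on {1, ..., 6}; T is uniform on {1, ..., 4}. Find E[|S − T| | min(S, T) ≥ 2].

P(min(S, T) ≥ 2) = 5/8.
Summing |S−T|·P(x,y) over outcomes with min(S, T) ≥ 2 gives 23/24.
E[|S − T| | min(S, T) ≥ 2] = (23/24) / (5/8) = 23/15.

23/15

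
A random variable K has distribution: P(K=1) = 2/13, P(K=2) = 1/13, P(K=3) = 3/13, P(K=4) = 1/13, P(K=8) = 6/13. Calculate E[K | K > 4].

P(K > 4) = 6/13.
Σ over the event: 8·6/13 = 48/13.
E[K | K > 4] = (48/13) / (6/13) = 8.

8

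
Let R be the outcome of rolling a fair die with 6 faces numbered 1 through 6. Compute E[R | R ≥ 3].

Given R ≥ 3, R is equally likely to be any of {3, 4, 5, 6}.
E[R | R ≥ 3] = (3 + 4 + 5 + 6) / 4 = 9/2.

9/2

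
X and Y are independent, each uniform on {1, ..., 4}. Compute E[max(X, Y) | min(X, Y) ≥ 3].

15/4

Outcomes with min(X, Y) ≥ 3: (3,3), (3,4), (4,3), (4,4), each with probability 1/16.
E[max(X, Y) | min(X, Y) ≥ 3] = (3 + 4 + 4 + 4) / 4 = 15/4.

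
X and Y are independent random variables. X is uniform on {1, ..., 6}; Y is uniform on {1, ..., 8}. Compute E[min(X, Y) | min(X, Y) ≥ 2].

24/7

P(min(X, Y) ≥ 2) = 35/48.
Summing min(X,Y)·P(x,y) over outcomes with min(X, Y) ≥ 2 gives 5/2.
E[min(X, Y) | min(X, Y) ≥ 2] = (5/2) / (35/48) = 24/7.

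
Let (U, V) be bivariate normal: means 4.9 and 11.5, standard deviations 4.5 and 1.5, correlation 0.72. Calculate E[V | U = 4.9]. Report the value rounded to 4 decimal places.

The regression of V on U has slope ρ·σ_V/σ_U and passes through (μ_U, μ_V).
E[V | U=4.9] = 11.5 + (0.72)·(1.5/4.5)·(4.9 − (4.9)) = 11.5 + (0.24)·(0) = 11.5000.

11.5000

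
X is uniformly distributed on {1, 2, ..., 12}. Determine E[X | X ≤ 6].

7/2

Given X ≤ 6, X is equally likely to be any of {1, 2, 3, 4, 5, 6}.
E[X | X ≤ 6] = (1 + 2 + 3 + 4 + 5 + 6) / 6 = 7/2.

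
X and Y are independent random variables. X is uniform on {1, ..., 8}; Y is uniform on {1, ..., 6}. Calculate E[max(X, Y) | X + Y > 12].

23/3

Outcomes with X + Y > 12: (7,6), (8,5), (8,6), each with probability 1/48.
E[max(X, Y) | X + Y > 12] = (7 + 8 + 8) / 3 = 23/3.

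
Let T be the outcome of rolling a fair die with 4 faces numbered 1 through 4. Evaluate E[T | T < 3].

Given T < 3, T is equally likely to be any of {1, 2}.
E[T | T < 3] = (1 + 2) / 2 = 3/2.

3/2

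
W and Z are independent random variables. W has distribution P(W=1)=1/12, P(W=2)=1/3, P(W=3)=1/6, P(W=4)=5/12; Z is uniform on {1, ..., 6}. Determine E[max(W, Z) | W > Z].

80/23

P(W > Z) = 23/72.
Summing max(W,Z)·P(x,y) over outcomes with W > Z gives 10/9.
E[max(W, Z) | W > Z] = (10/9) / (23/72) = 80/23.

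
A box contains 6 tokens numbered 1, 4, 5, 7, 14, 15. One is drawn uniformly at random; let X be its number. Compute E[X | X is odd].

7

P(X is odd) = 2/3.
Σ over the event: 1·1/6 + 5·1/6 + 7·1/6 + 15·1/6 = 14/3.
E[X | X is odd] = (14/3) / (2/3) = 7.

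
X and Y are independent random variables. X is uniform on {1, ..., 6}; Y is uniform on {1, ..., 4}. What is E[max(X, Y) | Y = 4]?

Outcomes with Y = 4: (1,4), (2,4), (3,4), (4,4), (5,4), (6,4), each with probability 1/24.
E[max(X, Y) | Y = 4] = (4 + 4 + 4 + 4 + 5 + 6) / 6 = 9/2.

9/2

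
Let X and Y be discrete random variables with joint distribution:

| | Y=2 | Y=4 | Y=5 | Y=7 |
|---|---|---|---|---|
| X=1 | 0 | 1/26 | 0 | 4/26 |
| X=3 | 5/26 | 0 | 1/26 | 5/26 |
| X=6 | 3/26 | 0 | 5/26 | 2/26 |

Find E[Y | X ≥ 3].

95/21

P(X ≥ 3) = 21/26.
Summing Y·P(X=x,Y=y) over the conditioning event gives 95/26.
E[Y | X ≥ 3] = (95/26) / (21/26) = 95/21.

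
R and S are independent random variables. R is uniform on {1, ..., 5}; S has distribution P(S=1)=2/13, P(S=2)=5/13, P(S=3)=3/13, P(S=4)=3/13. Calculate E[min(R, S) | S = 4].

P(S = 4) = 3/13.
Summing min(R,S)·P(x,y) over outcomes with S = 4 gives 42/65.
E[min(R, S) | S = 4] = (42/65) / (3/13) = 14/5.

14/5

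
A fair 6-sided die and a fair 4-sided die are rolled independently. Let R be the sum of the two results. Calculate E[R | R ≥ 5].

P(R ≥ 5) = 3/4.
Σ over the event: 5·1/6 + 6·1/6 + 7·1/6 + 8·1/8 + 9·1/12 + 10·1/24 = 31/6.
E[R | R ≥ 5] = (31/6) / (3/4) = 62/9.

62/9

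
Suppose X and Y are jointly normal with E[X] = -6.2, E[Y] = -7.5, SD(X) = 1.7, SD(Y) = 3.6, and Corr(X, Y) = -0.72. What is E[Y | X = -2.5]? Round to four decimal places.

E[Y | X=x] = μ_Y + ρ(σ_Y/σ_X)(x − μ_X) for jointly normal variables.
E[Y | X=-2.5] = -7.5 + (-0.72)·(3.6/1.7)·(-2.5 − (-6.2)) = -7.5 + (-1.5247)·(3.7) = -13.1414.

-13.1414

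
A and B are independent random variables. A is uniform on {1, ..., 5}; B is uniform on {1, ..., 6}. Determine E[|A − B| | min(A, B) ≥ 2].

3/2

P(min(A, B) ≥ 2) = 2/3.
Summing |A−B|·P(x,y) over outcomes with min(A, B) ≥ 2 gives 1.
E[|A − B| | min(A, B) ≥ 2] = (1) / (2/3) = 3/2.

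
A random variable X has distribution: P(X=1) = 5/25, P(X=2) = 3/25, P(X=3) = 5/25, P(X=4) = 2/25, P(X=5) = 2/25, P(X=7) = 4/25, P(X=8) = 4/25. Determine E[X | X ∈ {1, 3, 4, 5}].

19/7

P(X ∈ {1, 3, 4, 5}) = 14/25.
Σ over the event: 1·1/5 + 3·1/5 + 4·2/25 + 5·2/25 = 38/25.
E[X | X ∈ {1, 3, 4, 5}] = (38/25) / (14/25) = 19/7.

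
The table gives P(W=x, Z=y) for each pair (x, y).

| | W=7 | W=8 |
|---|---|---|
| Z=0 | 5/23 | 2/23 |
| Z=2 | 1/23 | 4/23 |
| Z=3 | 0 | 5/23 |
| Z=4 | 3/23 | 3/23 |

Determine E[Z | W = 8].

5/2

P(W = 8) = 14/23.
Σ Z·P over the event = 0·(2/23) + 2·(4/23) + 3·(5/23) + 4·(3/23) = 35/23.
E[Z | W = 8] = (35/23) / (14/23) = 5/2.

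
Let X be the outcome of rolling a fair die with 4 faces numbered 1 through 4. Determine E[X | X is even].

Given X is even, X is equally likely to be any of {2, 4}.
E[X | X is even] = (2 + 4) / 2 = 3.

3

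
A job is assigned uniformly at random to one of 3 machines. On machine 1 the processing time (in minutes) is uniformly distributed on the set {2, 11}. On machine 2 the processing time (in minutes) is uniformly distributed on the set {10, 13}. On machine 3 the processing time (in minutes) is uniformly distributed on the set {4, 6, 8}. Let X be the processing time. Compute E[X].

E[X | machine 1] = (2+11)/2 = 13/2.
E[X | machine 2] = (10+13)/2 = 23/2.
E[X | machine 3] = (4+6+8)/3 = 6.
By the law of total expectation,
E[X] = (1/3)·(13/2) + (1/3)·(23/2) + (1/3)·(6) = 8.

8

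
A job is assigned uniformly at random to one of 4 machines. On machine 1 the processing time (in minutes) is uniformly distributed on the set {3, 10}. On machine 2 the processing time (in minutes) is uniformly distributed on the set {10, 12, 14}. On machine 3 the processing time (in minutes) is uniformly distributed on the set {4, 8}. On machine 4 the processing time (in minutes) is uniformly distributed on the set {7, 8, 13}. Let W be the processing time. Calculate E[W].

203/24

E[W | machine 1] = (3+10)/2 = 13/2.
E[W | machine 2] = (10+12+14)/3 = 12.
E[W | machine 3] = (4+8)/2 = 6.
E[W | machine 4] = (7+8+13)/3 = 28/3.
By the law of total expectation,
E[W] = (1/4)·(13/2) + (1/4)·(12) + (1/4)·(6) + (1/4)·(28/3) = 203/24.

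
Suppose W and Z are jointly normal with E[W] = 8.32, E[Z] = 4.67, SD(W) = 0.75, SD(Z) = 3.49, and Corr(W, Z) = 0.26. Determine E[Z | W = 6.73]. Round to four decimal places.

E[Z | W=x] = μ_Z + ρ(σ_Z/σ_W)(x − μ_W) for jointly normal variables.
E[Z | W=6.73] = 4.67 + (0.26)·(3.49/0.75)·(6.73 − (8.32)) = 4.67 + (1.2099)·(-1.59) = 2.7463.

2.7463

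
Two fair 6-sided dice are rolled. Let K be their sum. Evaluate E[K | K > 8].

P(K > 8) = 5/18.
Σ over the event: 9·1/9 + 10·1/12 + 11·1/18 + 12·1/36 = 25/9.
E[K | K > 8] = (25/9) / (5/18) = 10.

10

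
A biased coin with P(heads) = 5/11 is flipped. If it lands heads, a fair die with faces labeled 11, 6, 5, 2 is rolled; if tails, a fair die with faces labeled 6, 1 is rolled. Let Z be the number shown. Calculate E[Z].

E[Z | heads] = (11+6+5+2)/4 = 6.
E[Z | tails] = (6+1)/2 = 7/2.
E[Z] = (5/11)·(6) + (6/11)·(7/2) = 51/11.

51/11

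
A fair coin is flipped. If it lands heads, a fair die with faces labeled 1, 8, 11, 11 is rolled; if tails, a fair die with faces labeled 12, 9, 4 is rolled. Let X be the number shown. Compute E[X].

193/24

E[X | heads] = (1+8+11+11)/4 = 31/4.
E[X | tails] = (12+9+4)/3 = 25/3.
E[X] = (1/2)·(31/4) + (1/2)·(25/3) = 193/24.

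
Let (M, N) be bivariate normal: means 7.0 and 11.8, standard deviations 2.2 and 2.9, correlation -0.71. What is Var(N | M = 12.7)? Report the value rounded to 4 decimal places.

4.1705

For a bivariate normal, Var(N | M=x) = σ_N²(1 − ρ²).
Var(N | M=12.7) = (2.9)²·(1 − (-0.71)²) = 8.41·0.4959 = 4.1705.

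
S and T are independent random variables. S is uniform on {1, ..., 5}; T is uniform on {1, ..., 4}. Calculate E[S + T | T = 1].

Outcomes with T = 1: (1,1), (2,1), (3,1), (4,1), (5,1), each with probability 1/20.
E[S + T | T = 1] = (2 + 3 + 4 + 5 + 6) / 5 = 4.

4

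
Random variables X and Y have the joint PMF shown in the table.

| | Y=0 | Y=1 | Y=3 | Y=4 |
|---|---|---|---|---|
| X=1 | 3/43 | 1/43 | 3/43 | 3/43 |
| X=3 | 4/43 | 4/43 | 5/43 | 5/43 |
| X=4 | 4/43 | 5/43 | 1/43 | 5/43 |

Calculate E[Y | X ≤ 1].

P(X ≤ 1) = 10/43.
Σ Y·P over the event = 0·(3/43) + 1·(1/43) + 3·(3/43) + 4·(3/43) = 22/43.
E[Y | X ≤ 1] = (22/43) / (10/43) = 11/5.

11/5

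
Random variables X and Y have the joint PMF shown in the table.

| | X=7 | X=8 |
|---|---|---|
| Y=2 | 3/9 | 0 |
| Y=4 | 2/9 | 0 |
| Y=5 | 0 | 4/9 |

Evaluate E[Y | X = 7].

P(X = 7) = 5/9.
Σ Y·P over the event = 2·(3/9) + 4·(2/9) = 14/9.
E[Y | X = 7] = (14/9) / (5/9) = 14/5.

14/5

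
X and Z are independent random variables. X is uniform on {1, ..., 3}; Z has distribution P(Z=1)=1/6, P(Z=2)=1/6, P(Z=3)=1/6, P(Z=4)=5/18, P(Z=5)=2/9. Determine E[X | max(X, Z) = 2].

P(max(X, Z) = 2) = 1/6.
Summing X·P(x,y) over outcomes with max(X, Z) = 2 gives 5/18.
E[X | max(X, Z) = 2] = (5/18) / (1/6) = 5/3.

5/3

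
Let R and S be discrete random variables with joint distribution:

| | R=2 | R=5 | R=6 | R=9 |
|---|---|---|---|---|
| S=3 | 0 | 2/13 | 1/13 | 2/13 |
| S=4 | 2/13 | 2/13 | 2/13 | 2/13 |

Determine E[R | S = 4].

P(S = 4) = 8/13.
Σ R·P over the event = 2·(2/13) + 5·(2/13) + 6·(2/13) + 9·(2/13) = 44/13.
E[R | S = 4] = (44/13) / (8/13) = 11/2.

11/2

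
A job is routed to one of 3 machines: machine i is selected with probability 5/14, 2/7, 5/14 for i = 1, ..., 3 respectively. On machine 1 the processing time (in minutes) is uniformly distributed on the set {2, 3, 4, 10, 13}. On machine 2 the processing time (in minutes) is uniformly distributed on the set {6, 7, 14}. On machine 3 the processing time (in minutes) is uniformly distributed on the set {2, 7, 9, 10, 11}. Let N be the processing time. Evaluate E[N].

107/14

E[N | machine 1] = (2+3+4+10+13)/5 = 32/5.
E[N | machine 2] = (6+7+14)/3 = 9.
E[N | machine 3] = (2+7+9+10+11)/5 = 39/5.
By the law of total expectation,
E[N] = (5/14)·(32/5) + (2/7)·(9) + (5/14)·(39/5) = 107/14.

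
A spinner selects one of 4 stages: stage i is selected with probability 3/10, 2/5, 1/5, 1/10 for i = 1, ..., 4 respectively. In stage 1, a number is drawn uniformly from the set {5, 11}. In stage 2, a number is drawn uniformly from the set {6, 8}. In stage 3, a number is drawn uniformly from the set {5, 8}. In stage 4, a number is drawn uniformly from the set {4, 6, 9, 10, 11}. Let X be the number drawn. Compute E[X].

73/10

E[X | stage 1] = (5+11)/2 = 8.
E[X | stage 2] = (6+8)/2 = 7.
E[X | stage 3] = (5+8)/2 = 13/2.
E[X | stage 4] = (4+6+9+10+11)/5 = 8.
By the law of total expectation,
E[X] = (3/10)·(8) + (2/5)·(7) + (1/5)·(13/2) + (1/10)·(8) = 73/10.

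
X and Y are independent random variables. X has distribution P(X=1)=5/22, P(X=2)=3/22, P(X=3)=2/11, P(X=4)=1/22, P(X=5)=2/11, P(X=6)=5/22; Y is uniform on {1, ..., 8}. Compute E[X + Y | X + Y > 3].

1374/163

P(X + Y > 3) = 163/176.
Summing (X+Y)·P(x,y) over outcomes with X + Y > 3 gives 687/88.
E[X + Y | X + Y > 3] = (687/88) / (163/176) = 1374/163.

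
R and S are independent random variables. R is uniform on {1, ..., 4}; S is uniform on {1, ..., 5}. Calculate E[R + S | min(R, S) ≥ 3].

15/2

Outcomes with min(R, S) ≥ 3: (3,3), (3,4), (3,5), (4,3), (4,4), (4,5), each with probability 1/20.
E[R + S | min(R, S) ≥ 3] = (6 + 7 + 8 + 7 + 8 + 9) / 6 = 15/2.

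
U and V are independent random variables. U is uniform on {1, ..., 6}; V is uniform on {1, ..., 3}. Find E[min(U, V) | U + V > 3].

29/15

P(U + V > 3) = 5/6.
Summing min(U,V)·P(x,y) over outcomes with U + V > 3 gives 29/18.
E[min(U, V) | U + V > 3] = (29/18) / (5/6) = 29/15.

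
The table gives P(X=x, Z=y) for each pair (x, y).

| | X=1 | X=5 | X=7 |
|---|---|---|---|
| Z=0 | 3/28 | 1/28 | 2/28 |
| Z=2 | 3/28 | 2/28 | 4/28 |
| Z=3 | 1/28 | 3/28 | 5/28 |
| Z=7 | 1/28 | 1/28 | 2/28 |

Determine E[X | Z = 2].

P(Z = 2) = 9/28.
Summing X·P(X=x,Z=y) over the conditioning event gives 41/28.
E[X | Z = 2] = (41/28) / (9/28) = 41/9.

41/9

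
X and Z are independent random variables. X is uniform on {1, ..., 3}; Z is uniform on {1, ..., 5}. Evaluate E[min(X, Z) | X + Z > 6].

8/3

P(X + Z > 6) = 1/5.
Summing min(X,Z)·P(x,y) over outcomes with X + Z > 6 gives 8/15.
E[min(X, Z) | X + Z > 6] = (8/15) / (1/5) = 8/3.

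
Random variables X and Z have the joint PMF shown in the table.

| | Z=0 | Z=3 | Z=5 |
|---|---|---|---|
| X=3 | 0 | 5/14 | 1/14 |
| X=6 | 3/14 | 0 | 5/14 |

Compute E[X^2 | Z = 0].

P(Z = 0) = 3/14.
Σ X^2·P over the event = 36·(3/14) = 54/7.
E[X^2 | Z = 0] = (54/7) / (3/14) = 36.

36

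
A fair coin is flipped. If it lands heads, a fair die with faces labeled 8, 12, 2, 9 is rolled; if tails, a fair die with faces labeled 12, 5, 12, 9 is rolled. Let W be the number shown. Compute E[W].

69/8

E[W | heads] = (8+12+2+9)/4 = 31/4.
E[W | tails] = (12+5+12+9)/4 = 19/2.
E[W] = (1/2)·(31/4) + (1/2)·(19/2) = 69/8.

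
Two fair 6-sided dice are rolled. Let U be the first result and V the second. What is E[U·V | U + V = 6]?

7

Outcomes with U + V = 6: (1,5), (2,4), (3,3), (4,2), (5,1), each with probability 1/36.
E[U·V | U + V = 6] = (5 + 8 + 9 + 8 + 5) / 5 = 7.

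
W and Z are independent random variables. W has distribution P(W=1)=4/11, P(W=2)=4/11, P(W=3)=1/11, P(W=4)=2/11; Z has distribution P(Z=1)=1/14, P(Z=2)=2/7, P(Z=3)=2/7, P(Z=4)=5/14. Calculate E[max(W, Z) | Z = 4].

P(Z = 4) = 5/14.
Summing max(W,Z)·P(x,y) over outcomes with Z = 4 gives 10/7.
E[max(W, Z) | Z = 4] = (10/7) / (5/14) = 4.

4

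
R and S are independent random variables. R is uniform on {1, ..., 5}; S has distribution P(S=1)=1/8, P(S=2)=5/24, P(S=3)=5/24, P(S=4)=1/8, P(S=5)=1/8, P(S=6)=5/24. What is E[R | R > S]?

81/20

P(R > S) = 1/3.
Summing R·P(x,y) over outcomes with R > S gives 27/20.
E[R | R > S] = (27/20) / (1/3) = 81/20.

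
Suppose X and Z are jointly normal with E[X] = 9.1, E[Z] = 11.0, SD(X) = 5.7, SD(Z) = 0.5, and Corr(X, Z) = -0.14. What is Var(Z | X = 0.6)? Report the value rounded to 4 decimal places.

Var(Z | X=x) = (1 − ρ²)·σ_Z².
Var(Z | X=0.6) = (0.5)²·(1 − (-0.14)²) = 0.25·0.9804 = 0.2451.

0.2451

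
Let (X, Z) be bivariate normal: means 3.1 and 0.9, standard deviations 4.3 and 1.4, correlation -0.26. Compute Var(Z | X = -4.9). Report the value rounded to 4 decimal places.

The conditional variance in a bivariate normal is σ_Z²(1 − ρ²), independent of x.
Var(Z | X=-4.9) = (1.4)²·(1 − (-0.26)²) = 1.96·0.9324 = 1.8275.

1.8275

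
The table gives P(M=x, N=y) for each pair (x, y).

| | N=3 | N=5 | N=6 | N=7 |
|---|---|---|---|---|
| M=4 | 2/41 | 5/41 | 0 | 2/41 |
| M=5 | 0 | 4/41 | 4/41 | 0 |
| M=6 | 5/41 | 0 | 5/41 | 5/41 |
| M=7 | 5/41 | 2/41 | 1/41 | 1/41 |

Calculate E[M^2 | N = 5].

P(N = 5) = 11/41.
Summing M^2·P(M=x,N=y) over the conditioning event gives 278/41.
E[M^2 | N = 5] = (278/41) / (11/41) = 278/11.

278/11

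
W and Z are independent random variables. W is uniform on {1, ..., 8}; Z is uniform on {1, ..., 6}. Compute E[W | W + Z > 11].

22/3

P(W + Z > 11) = 1/8.
Summing W·P(x,y) over outcomes with W + Z > 11 gives 11/12.
E[W | W + Z > 11] = (11/12) / (1/8) = 22/3.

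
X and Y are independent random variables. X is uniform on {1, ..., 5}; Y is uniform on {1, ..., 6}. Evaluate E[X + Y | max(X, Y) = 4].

Outcomes with max(X, Y) = 4: (1,4), (2,4), (3,4), (4,1), (4,2), (4,3), (4,4), each with probability 1/30.
E[X + Y | max(X, Y) = 4] = (5 + 6 + 7 + 5 + 6 + 7 + 8) / 7 = 44/7.

44/7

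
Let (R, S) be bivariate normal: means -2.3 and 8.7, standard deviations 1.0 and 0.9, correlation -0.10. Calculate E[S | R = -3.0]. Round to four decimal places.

8.7630

E[S | R=x] = μ_S + ρ(σ_S/σ_R)(x − μ_R) for jointly normal variables.
E[S | R=-3.0] = 8.7 + (-0.10)·(0.9/1.0)·(-3.0 − (-2.3)) = 8.7 + (-0.09)·(-0.7) = 8.7630.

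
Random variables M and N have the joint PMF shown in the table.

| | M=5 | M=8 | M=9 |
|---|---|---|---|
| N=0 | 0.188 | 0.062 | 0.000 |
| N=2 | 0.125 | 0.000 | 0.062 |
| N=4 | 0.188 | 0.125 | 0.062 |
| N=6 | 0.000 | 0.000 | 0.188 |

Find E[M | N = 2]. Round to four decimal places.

P(N = 2) = 0.187.
Summing M·P(M=x,N=y) over the conditioning event gives 1.183.
E[M | N = 2] = (1.183) / (0.187) = 6.3262.

6.3262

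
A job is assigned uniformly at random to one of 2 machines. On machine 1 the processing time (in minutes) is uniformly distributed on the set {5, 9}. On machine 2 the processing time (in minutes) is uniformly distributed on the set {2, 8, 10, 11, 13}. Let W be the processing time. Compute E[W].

E[W | machine 1] = (5+9)/2 = 7.
E[W | machine 2] = (2+8+10+11+13)/5 = 44/5.
By the law of total expectation,
E[W] = (1/2)·(7) + (1/2)·(44/5) = 79/10.

79/10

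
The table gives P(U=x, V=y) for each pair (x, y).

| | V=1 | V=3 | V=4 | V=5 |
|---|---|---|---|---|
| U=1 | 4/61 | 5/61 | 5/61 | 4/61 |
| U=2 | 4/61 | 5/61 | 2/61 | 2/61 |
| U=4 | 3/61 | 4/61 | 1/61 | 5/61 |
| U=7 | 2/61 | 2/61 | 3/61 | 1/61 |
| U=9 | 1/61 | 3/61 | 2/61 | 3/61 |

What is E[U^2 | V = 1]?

P(V = 1) = 14/61.
Σ U^2·P over the event = 1·(4/61) + 4·(4/61) + 16·(3/61) + 49·(2/61) + 81·(1/61) = 247/61.
E[U^2 | V = 1] = (247/61) / (14/61) = 247/14.

247/14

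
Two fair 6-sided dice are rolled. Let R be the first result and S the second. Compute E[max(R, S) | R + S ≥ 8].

83/15

P(R + S ≥ 8) = 5/12.
Summing max(R,S)·P(x,y) over outcomes with R + S ≥ 8 gives 83/36.
E[max(R, S) | R + S ≥ 8] = (83/36) / (5/12) = 83/15.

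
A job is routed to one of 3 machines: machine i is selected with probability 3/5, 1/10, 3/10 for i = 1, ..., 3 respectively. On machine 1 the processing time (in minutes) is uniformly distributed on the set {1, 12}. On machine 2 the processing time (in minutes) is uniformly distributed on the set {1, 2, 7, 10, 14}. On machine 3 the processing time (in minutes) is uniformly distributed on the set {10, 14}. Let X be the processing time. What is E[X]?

E[X | machine 1] = (1+12)/2 = 13/2.
E[X | machine 2] = (1+2+7+10+14)/5 = 34/5.
E[X | machine 3] = (10+14)/2 = 12.
E[X] = (3/5)·(13/2) + (1/10)·(34/5) + (3/10)·(12) = 409/50.

409/50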